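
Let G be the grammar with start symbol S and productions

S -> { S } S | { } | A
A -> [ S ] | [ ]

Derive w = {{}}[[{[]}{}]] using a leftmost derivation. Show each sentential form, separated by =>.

S => {S}S => {{}}S => {{}}A => {{}}[S] => {{}}[A] => {{}}[[S]] => {{}}[[{S}S]] => {{}}[[{A}S]] => {{}}[[{[]}S]] => {{}}[[{[]}{}]]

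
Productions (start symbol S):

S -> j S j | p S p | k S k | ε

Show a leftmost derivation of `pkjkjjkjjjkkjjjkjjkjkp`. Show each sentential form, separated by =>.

S => pSp => pkSkp => pkjSjkp => pkjkSkjkp => pkjkjSjkjkp => pkjkjjSjjkjkp => pkjkjjkSkjjkjkp => pkjkjjkjSjkjjkjkp => pkjkjjkjjSjjkjjkjkp => pkjkjjkjjjSjjjkjjkjkp => pkjkjjkjjjkSkjjjkjjkjkp => pkjkjjkjjjkkjjjkjjkjkp

S => pSp   [S -> p S p]
pSp => pkSkp   [S -> k S k]
pkSkp => pkjSjkp   [S -> j S j]
pkjSjkp => pkjkSkjkp   [S -> k S k]
pkjkSkjkp => pkjkjSjkjkp   [S -> j S j]
pkjkjSjkjkp => pkjkjjSjjkjkp   [S -> j S j]
pkjkjjSjjkjkp => pkjkjjkSkjjkjkp   [S -> k S k]
pkjkjjkSkjjkjkp => pkjkjjkjSjkjjkjkp   [S -> j S j]
pkjkjjkjSjkjjkjkp => pkjkjjkjjSjjkjjkjkp   [S -> j S j]
pkjkjjkjjSjjkjjkjkp => pkjkjjkjjjSjjjkjjkjkp   [S -> j S j]
pkjkjjkjjjSjjjkjjkjkp => pkjkjjkjjjkSkjjjkjjkjkp   [S -> k S k]
pkjkjjkjjjkSkjjjkjjkjkp => pkjkjjkjjjkkjjjkjjkjkp   [S -> ε]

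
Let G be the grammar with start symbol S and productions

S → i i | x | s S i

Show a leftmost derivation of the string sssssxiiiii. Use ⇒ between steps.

S ⇒ sSi ⇒ ssSii ⇒ sssSiii ⇒ ssssSiiii ⇒ sssssSiiiii ⇒ sssssxiiiii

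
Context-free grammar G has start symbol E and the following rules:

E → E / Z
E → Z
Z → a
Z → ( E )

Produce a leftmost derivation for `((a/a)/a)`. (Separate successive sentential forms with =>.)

E => Z   [E → Z]
Z => (E)   [Z → ( E )]
(E) => (E/Z)   [E → E / Z]
(E/Z) => (Z/Z)   [E → Z]
(Z/Z) => ((E)/Z)   [Z → ( E )]
((E)/Z) => ((E/Z)/Z)   [E → E / Z]
((E/Z)/Z) => ((Z/Z)/Z)   [E → Z]
((Z/Z)/Z) => ((a/Z)/Z)   [Z → a]
((a/Z)/Z) => ((a/a)/Z)   [Z → a]
((a/a)/Z) => ((a/a)/a)   [Z → a]

E => Z => (E) => (E/Z) => (Z/Z) => ((E)/Z) => ((E/Z)/Z) => ((Z/Z)/Z) => ((a/Z)/Z) => ((a/a)/Z) => ((a/a)/a)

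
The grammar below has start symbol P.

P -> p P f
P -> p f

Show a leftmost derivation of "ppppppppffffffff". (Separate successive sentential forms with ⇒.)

P ⇒ pPf ⇒ ppPff ⇒ pppPfff ⇒ ppppPffff ⇒ pppppPfffff ⇒ ppppppPffffff ⇒ pppppppPfffffff ⇒ ppppppppffffffff

P ⇒ pPf   [P -> p P f]
pPf ⇒ ppPff   [P -> p P f]
ppPff ⇒ pppPfff   [P -> p P f]
pppPfff ⇒ ppppPffff   [P -> p P f]
ppppPffff ⇒ pppppPfffff   [P -> p P f]
pppppPfffff ⇒ ppppppPffffff   [P -> p P f]
ppppppPffffff ⇒ pppppppPfffffff   [P -> p P f]
pppppppPfffffff ⇒ ppppppppffffffff   [P -> p f]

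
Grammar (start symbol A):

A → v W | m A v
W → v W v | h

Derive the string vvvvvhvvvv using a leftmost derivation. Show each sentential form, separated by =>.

A => vW   [A → v W]
vW => vvWv   [W → v W v]
vvWv => vvvWvv   [W → v W v]
vvvWvv => vvvvWvvv   [W → v W v]
vvvvWvvv => vvvvvWvvvv   [W → v W v]
vvvvvWvvvv => vvvvvhvvvv   [W → h]

A=>vW=>vvWv=>vvvWvv=>vvvvWvvv=>vvvvvWvvvv=>vvvvvhvvvv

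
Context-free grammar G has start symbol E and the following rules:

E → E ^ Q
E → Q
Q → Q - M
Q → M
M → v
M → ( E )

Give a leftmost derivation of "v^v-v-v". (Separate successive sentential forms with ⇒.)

E ⇒ E^Q ⇒ Q^Q ⇒ M^Q ⇒ v^Q ⇒ v^Q-M ⇒ v^Q-M-M ⇒ v^M-M-M ⇒ v^v-M-M ⇒ v^v-v-M ⇒ v^v-v-v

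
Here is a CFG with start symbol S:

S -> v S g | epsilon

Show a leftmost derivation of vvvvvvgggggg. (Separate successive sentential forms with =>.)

S => vSg => vvSgg => vvvSggg => vvvvSgggg => vvvvvSggggg => vvvvvvSgggggg => vvvvvvgggggg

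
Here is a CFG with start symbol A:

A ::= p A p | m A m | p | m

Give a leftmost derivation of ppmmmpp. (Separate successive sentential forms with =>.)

A=>pAp=>ppApp=>ppmAmpp=>ppmmmpp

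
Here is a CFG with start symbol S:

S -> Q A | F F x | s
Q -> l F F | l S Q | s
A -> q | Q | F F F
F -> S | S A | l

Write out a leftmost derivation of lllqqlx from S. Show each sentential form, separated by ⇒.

S ⇒ FFx ⇒ SAFx ⇒ QAAFx ⇒ lFFAAFx ⇒ llFAAFx ⇒ lllAAFx ⇒ lllqAFx ⇒ lllqqFx ⇒ lllqqlx

S ⇒ FFx   [S -> F F x]
FFx ⇒ SAFx   [F -> S A]
SAFx ⇒ QAAFx   [S -> Q A]
QAAFx ⇒ lFFAAFx   [Q -> l F F]
lFFAAFx ⇒ llFAAFx   [F -> l]
llFAAFx ⇒ lllAAFx   [F -> l]
lllAAFx ⇒ lllqAFx   [A -> q]
lllqAFx ⇒ lllqqFx   [A -> q]
lllqqFx ⇒ lllqqlx   [F -> l]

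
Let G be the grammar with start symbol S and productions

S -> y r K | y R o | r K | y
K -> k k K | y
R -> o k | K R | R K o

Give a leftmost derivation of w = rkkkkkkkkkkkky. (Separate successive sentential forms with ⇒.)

S ⇒ rK   [S -> r K]
rK ⇒ rkkK   [K -> k k K]
rkkK ⇒ rkkkkK   [K -> k k K]
rkkkkK ⇒ rkkkkkkK   [K -> k k K]
rkkkkkkK ⇒ rkkkkkkkkK   [K -> k k K]
rkkkkkkkkK ⇒ rkkkkkkkkkkK   [K -> k k K]
rkkkkkkkkkkK ⇒ rkkkkkkkkkkkkK   [K -> k k K]
rkkkkkkkkkkkkK ⇒ rkkkkkkkkkkkky   [K -> y]

S⇒rK⇒rkkK⇒rkkkkK⇒rkkkkkkK⇒rkkkkkkkkK⇒rkkkkkkkkkkK⇒rkkkkkkkkkkkkK⇒rkkkkkkkkkkkky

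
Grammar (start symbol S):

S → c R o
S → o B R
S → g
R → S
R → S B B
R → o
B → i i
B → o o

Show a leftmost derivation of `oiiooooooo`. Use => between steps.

S => oBR => oiiR => oiiS => oiioBR => oiioooR => oiioooS => oiiooooBR => oiiooooooR => oiiooooooo

S => oBR   [S → o B R]
oBR => oiiR   [B → i i]
oiiR => oiiS   [R → S]
oiiS => oiioBR   [S → o B R]
oiioBR => oiioooR   [B → o o]
oiioooR => oiioooS   [R → S]
oiioooS => oiiooooBR   [S → o B R]
oiiooooBR => oiiooooooR   [B → o o]
oiiooooooR => oiiooooooo   [R → o]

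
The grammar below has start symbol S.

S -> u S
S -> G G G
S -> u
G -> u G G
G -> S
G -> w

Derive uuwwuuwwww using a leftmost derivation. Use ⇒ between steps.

S ⇒ GGG ⇒ uGGGG ⇒ uSGGG ⇒ uuSGGG ⇒ uuGGGGGG ⇒ uuwGGGGG ⇒ uuwwGGGG ⇒ uuwwuGGGGG ⇒ uuwwuSGGGG ⇒ uuwwuuGGGG ⇒ uuwwuuwGGG ⇒ uuwwuuwwGG ⇒ uuwwuuwwwG ⇒ uuwwuuwwww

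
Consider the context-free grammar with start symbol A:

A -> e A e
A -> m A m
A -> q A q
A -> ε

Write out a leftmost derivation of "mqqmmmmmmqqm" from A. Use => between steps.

A=>mAm=>mqAqm=>mqqAqqm=>mqqmAmqqm=>mqqmmAmmqqm=>mqqmmmAmmmqqm=>mqqmmmmmmqqm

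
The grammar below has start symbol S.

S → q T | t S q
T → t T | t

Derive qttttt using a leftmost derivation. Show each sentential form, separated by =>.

S=>qT=>qtT=>qttT=>qtttT=>qttttT=>qttttt

S => qT   [S → q T]
qT => qtT   [T → t T]
qtT => qttT   [T → t T]
qttT => qtttT   [T → t T]
qtttT => qttttT   [T → t T]
qttttT => qttttt   [T → t]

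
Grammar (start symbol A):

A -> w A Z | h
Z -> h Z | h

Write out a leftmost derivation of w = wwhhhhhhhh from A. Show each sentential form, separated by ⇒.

A ⇒ wAZ   [A -> w A Z]
wAZ ⇒ wwAZZ   [A -> w A Z]
wwAZZ ⇒ wwhZZ   [A -> h]
wwhZZ ⇒ wwhhZZ   [Z -> h Z]
wwhhZZ ⇒ wwhhhZZ   [Z -> h Z]
wwhhhZZ ⇒ wwhhhhZZ   [Z -> h Z]
wwhhhhZZ ⇒ wwhhhhhZZ   [Z -> h Z]
wwhhhhhZZ ⇒ wwhhhhhhZ   [Z -> h]
wwhhhhhhZ ⇒ wwhhhhhhhZ   [Z -> h Z]
wwhhhhhhhZ ⇒ wwhhhhhhhh   [Z -> h]

A⇒wAZ⇒wwAZZ⇒wwhZZ⇒wwhhZZ⇒wwhhhZZ⇒wwhhhhZZ⇒wwhhhhhZZ⇒wwhhhhhhZ⇒wwhhhhhhhZ⇒wwhhhhhhhh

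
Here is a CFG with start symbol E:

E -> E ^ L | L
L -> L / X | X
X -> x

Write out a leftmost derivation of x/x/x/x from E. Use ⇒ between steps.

E ⇒ L   [E -> L]
L ⇒ L/X   [L -> L / X]
L/X ⇒ L/X/X   [L -> L / X]
L/X/X ⇒ L/X/X/X   [L -> L / X]
L/X/X/X ⇒ X/X/X/X   [L -> X]
X/X/X/X ⇒ x/X/X/X   [X -> x]
x/X/X/X ⇒ x/x/X/X   [X -> x]
x/x/X/X ⇒ x/x/x/X   [X -> x]
x/x/x/X ⇒ x/x/x/x   [X -> x]

E ⇒ L ⇒ L/X ⇒ L/X/X ⇒ L/X/X/X ⇒ X/X/X/X ⇒ x/X/X/X ⇒ x/x/X/X ⇒ x/x/x/X ⇒ x/x/x/x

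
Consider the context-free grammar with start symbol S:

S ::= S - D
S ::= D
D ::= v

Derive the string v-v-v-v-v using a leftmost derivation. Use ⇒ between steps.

S ⇒ S-D ⇒ S-D-D ⇒ S-D-D-D ⇒ S-D-D-D-D ⇒ D-D-D-D-D ⇒ v-D-D-D-D ⇒ v-v-D-D-D ⇒ v-v-v-D-D ⇒ v-v-v-v-D ⇒ v-v-v-v-v

S ⇒ S-D   [S ::= S - D]
S-D ⇒ S-D-D   [S ::= S - D]
S-D-D ⇒ S-D-D-D   [S ::= S - D]
S-D-D-D ⇒ S-D-D-D-D   [S ::= S - D]
S-D-D-D-D ⇒ D-D-D-D-D   [S ::= D]
D-D-D-D-D ⇒ v-D-D-D-D   [D ::= v]
v-D-D-D-D ⇒ v-v-D-D-D   [D ::= v]
v-v-D-D-D ⇒ v-v-v-D-D   [D ::= v]
v-v-v-D-D ⇒ v-v-v-v-D   [D ::= v]
v-v-v-v-D ⇒ v-v-v-v-v   [D ::= v]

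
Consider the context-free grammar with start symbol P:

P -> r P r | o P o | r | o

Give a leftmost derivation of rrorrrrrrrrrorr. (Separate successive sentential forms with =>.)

P => rPr => rrPrr => rroPorr => rrorProrr => rrorrPrrorr => rrorrrPrrrorr => rrorrrrPrrrrorr => rrorrrrrrrrrorr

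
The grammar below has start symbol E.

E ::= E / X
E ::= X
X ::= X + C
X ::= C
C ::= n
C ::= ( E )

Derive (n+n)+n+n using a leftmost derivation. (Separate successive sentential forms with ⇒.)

E ⇒ X   [E ::= X]
X ⇒ X+C   [X ::= X + C]
X+C ⇒ X+C+C   [X ::= X + C]
X+C+C ⇒ C+C+C   [X ::= C]
C+C+C ⇒ (E)+C+C   [C ::= ( E )]
(E)+C+C ⇒ (X)+C+C   [E ::= X]
(X)+C+C ⇒ (X+C)+C+C   [X ::= X + C]
(X+C)+C+C ⇒ (C+C)+C+C   [X ::= C]
(C+C)+C+C ⇒ (n+C)+C+C   [C ::= n]
(n+C)+C+C ⇒ (n+n)+C+C   [C ::= n]
(n+n)+C+C ⇒ (n+n)+n+C   [C ::= n]
(n+n)+n+C ⇒ (n+n)+n+n   [C ::= n]

E ⇒ X ⇒ X+C ⇒ X+C+C ⇒ C+C+C ⇒ (E)+C+C ⇒ (X)+C+C ⇒ (X+C)+C+C ⇒ (C+C)+C+C ⇒ (n+C)+C+C ⇒ (n+n)+C+C ⇒ (n+n)+n+C ⇒ (n+n)+n+n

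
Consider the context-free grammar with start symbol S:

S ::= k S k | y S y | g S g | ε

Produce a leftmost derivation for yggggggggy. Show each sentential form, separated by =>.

S => ySy => ygSgy => yggSggy => ygggSgggy => yggggSggggy => yggggggggy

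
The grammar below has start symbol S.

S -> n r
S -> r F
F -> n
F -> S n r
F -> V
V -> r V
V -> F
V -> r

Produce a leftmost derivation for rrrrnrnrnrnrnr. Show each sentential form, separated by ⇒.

S ⇒ rF   [S -> r F]
rF ⇒ rSnr   [F -> S n r]
rSnr ⇒ rrFnr   [S -> r F]
rrFnr ⇒ rrSnrnr   [F -> S n r]
rrSnrnr ⇒ rrrFnrnr   [S -> r F]
rrrFnrnr ⇒ rrrSnrnrnr   [F -> S n r]
rrrSnrnrnr ⇒ rrrrFnrnrnr   [S -> r F]
rrrrFnrnrnr ⇒ rrrrSnrnrnrnr   [F -> S n r]
rrrrSnrnrnrnr ⇒ rrrrnrnrnrnrnr   [S -> n r]

S ⇒ rF ⇒ rSnr ⇒ rrFnr ⇒ rrSnrnr ⇒ rrrFnrnr ⇒ rrrSnrnrnr ⇒ rrrrFnrnrnr ⇒ rrrrSnrnrnrnr ⇒ rrrrnrnrnrnrnr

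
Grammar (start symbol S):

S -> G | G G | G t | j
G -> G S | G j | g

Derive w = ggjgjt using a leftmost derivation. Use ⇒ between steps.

S ⇒ Gt ⇒ GSt ⇒ GSSt ⇒ gSSt ⇒ gGGSt ⇒ gGSGSt ⇒ ggSGSt ⇒ ggjGSt ⇒ ggjgSt ⇒ ggjgjt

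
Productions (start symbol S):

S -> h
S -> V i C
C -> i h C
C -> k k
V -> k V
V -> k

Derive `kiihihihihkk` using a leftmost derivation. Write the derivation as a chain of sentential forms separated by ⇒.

S ⇒ ViC   [S -> V i C]
ViC ⇒ kiC   [V -> k]
kiC ⇒ kiihC   [C -> i h C]
kiihC ⇒ kiihihC   [C -> i h C]
kiihihC ⇒ kiihihihC   [C -> i h C]
kiihihihC ⇒ kiihihihihC   [C -> i h C]
kiihihihihC ⇒ kiihihihihkk   [C -> k k]

S ⇒ ViC ⇒ kiC ⇒ kiihC ⇒ kiihihC ⇒ kiihihihC ⇒ kiihihihihC ⇒ kiihihihihkk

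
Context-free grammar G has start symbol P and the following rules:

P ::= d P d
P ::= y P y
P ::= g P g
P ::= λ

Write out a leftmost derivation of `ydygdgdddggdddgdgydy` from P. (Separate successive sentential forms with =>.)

P => yPy   [P ::= y P y]
yPy => ydPdy   [P ::= d P d]
ydPdy => ydyPydy   [P ::= y P y]
ydyPydy => ydygPgydy   [P ::= g P g]
ydygPgydy => ydygdPdgydy   [P ::= d P d]
ydygdPdgydy => ydygdgPgdgydy   [P ::= g P g]
ydygdgPgdgydy => ydygdgdPdgdgydy   [P ::= d P d]
ydygdgdPdgdgydy => ydygdgddPddgdgydy   [P ::= d P d]
ydygdgddPddgdgydy => ydygdgdddPdddgdgydy   [P ::= d P d]
ydygdgdddPdddgdgydy => ydygdgdddgPgdddgdgydy   [P ::= g P g]
ydygdgdddgPgdddgdgydy => ydygdgdddggdddgdgydy   [P ::= λ]

P=>yPy=>ydPdy=>ydyPydy=>ydygPgydy=>ydygdPdgydy=>ydygdgPgdgydy=>ydygdgdPdgdgydy=>ydygdgddPddgdgydy=>ydygdgdddPdddgdgydy=>ydygdgdddgPgdddgdgydy=>ydygdgdddggdddgdgydy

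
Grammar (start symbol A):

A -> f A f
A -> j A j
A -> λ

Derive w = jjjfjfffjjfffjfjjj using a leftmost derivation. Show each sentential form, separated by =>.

A => jAj   [A -> j A j]
jAj => jjAjj   [A -> j A j]
jjAjj => jjjAjjj   [A -> j A j]
jjjAjjj => jjjfAfjjj   [A -> f A f]
jjjfAfjjj => jjjfjAjfjjj   [A -> j A j]
jjjfjAjfjjj => jjjfjfAfjfjjj   [A -> f A f]
jjjfjfAfjfjjj => jjjfjffAffjfjjj   [A -> f A f]
jjjfjffAffjfjjj => jjjfjfffAfffjfjjj   [A -> f A f]
jjjfjfffAfffjfjjj => jjjfjfffjAjfffjfjjj   [A -> j A j]
jjjfjfffjAjfffjfjjj => jjjfjfffjjfffjfjjj   [A -> λ]

A => jAj => jjAjj => jjjAjjj => jjjfAfjjj => jjjfjAjfjjj => jjjfjfAfjfjjj => jjjfjffAffjfjjj => jjjfjfffAfffjfjjj => jjjfjfffjAjfffjfjjj => jjjfjfffjjfffjfjjj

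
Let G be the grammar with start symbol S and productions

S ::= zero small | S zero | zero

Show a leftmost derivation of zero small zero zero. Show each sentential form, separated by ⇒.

S ⇒ S zero ⇒ S zero zero ⇒ zero small zero zero

S ⇒ S zero   [S ::= S zero]
S zero ⇒ S zero zero   [S ::= S zero]
S zero zero ⇒ zero small zero zero   [S ::= zero small]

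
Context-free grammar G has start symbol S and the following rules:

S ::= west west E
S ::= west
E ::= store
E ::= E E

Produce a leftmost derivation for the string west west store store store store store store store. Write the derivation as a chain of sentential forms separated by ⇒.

S ⇒ west west E ⇒ west west E E ⇒ west west E E E ⇒ west west E E E E ⇒ west west E E E E E ⇒ west west E E E E E E ⇒ west west E E E E E E E ⇒ west west store E E E E E E ⇒ west west store store E E E E E ⇒ west west store store store E E E E ⇒ west west store store store store E E E ⇒ west west store store store store store E E ⇒ west west store store store store store store E ⇒ west west store store store store store store store

S ⇒ west west E   [S ::= west west E]
west west E ⇒ west west E E   [E ::= E E]
west west E E ⇒ west west E E E   [E ::= E E]
west west E E E ⇒ west west E E E E   [E ::= E E]
west west E E E E ⇒ west west E E E E E   [E ::= E E]
west west E E E E E ⇒ west west E E E E E E   [E ::= E E]
west west E E E E E E ⇒ west west E E E E E E E   [E ::= E E]
west west E E E E E E E ⇒ west west store E E E E E E   [E ::= store]
west west store E E E E E E ⇒ west west store store E E E E E   [E ::= store]
west west store store E E E E E ⇒ west west store store store E E E E   [E ::= store]
west west store store store E E E E ⇒ west west store store store store E E E   [E ::= store]
west west store store store store E E E ⇒ west west store store store store store E E   [E ::= store]
west west store store store store store E E ⇒ west west store store store store store store E   [E ::= store]
west west store store store store store store E ⇒ west west store store store store store store store   [E ::= store]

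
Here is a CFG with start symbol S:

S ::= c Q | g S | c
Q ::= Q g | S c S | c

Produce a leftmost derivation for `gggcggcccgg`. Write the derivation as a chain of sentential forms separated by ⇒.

S ⇒ gS ⇒ ggS ⇒ gggS ⇒ gggcQ ⇒ gggcQg ⇒ gggcQgg ⇒ gggcScSgg ⇒ gggcgScSgg ⇒ gggcggScSgg ⇒ gggcggccSgg ⇒ gggcggcccgg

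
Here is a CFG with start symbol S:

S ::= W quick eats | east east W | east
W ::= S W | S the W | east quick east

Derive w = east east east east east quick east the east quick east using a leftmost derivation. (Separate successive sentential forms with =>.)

S => east east W => east east S the W => east east east east W the W => east east east east east quick east the W => east east east east east quick east the east quick east

S => east east W   [S ::= east east W]
east east W => east east S the W   [W ::= S the W]
east east S the W => east east east east W the W   [S ::= east east W]
east east east east W the W => east east east east east quick east the W   [W ::= east quick east]
east east east east east quick east the W => east east east east east quick east the east quick east   [W ::= east quick east]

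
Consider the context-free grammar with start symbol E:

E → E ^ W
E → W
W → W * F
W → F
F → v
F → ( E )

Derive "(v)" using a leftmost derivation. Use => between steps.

E => W   [E → W]
W => F   [W → F]
F => (E)   [F → ( E )]
(E) => (W)   [E → W]
(W) => (F)   [W → F]
(F) => (v)   [F → v]

E => W => F => (E) => (W) => (F) => (v)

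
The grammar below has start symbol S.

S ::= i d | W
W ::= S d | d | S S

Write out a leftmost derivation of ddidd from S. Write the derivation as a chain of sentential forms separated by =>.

S => W => Sd => Wd => SSd => WSd => SdSd => WdSd => ddSd => ddidd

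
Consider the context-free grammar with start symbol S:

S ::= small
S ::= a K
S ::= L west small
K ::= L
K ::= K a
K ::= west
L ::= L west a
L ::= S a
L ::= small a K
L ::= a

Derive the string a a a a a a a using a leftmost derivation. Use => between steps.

S => a K   [S ::= a K]
a K => a K a   [K ::= K a]
a K a => a L a   [K ::= L]
a L a => a S a a   [L ::= S a]
a S a a => a a K a a   [S ::= a K]
a a K a a => a a K a a a   [K ::= K a]
a a K a a a => a a K a a a a   [K ::= K a]
a a K a a a a => a a L a a a a   [K ::= L]
a a L a a a a => a a a a a a a   [L ::= a]

S => a K => a K a => a L a => a S a a => a a K a a => a a K a a a => a a K a a a a => a a L a a a a => a a a a a a a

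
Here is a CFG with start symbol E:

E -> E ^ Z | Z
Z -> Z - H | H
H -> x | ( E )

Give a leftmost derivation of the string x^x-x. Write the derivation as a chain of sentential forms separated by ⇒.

E ⇒ E^Z ⇒ Z^Z ⇒ H^Z ⇒ x^Z ⇒ x^Z-H ⇒ x^H-H ⇒ x^x-H ⇒ x^x-x

E ⇒ E^Z   [E -> E ^ Z]
E^Z ⇒ Z^Z   [E -> Z]
Z^Z ⇒ H^Z   [Z -> H]
H^Z ⇒ x^Z   [H -> x]
x^Z ⇒ x^Z-H   [Z -> Z - H]
x^Z-H ⇒ x^H-H   [Z -> H]
x^H-H ⇒ x^x-H   [H -> x]
x^x-H ⇒ x^x-x   [H -> x]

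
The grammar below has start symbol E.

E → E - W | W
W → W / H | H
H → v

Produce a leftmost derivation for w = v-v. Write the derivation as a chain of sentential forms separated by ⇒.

E⇒E-W⇒W-W⇒H-W⇒v-W⇒v-H⇒v-v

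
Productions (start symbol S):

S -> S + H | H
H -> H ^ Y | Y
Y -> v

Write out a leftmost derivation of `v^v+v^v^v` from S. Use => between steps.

S => S+H   [S -> S + H]
S+H => H+H   [S -> H]
H+H => H^Y+H   [H -> H ^ Y]
H^Y+H => Y^Y+H   [H -> Y]
Y^Y+H => v^Y+H   [Y -> v]
v^Y+H => v^v+H   [Y -> v]
v^v+H => v^v+H^Y   [H -> H ^ Y]
v^v+H^Y => v^v+H^Y^Y   [H -> H ^ Y]
v^v+H^Y^Y => v^v+Y^Y^Y   [H -> Y]
v^v+Y^Y^Y => v^v+v^Y^Y   [Y -> v]
v^v+v^Y^Y => v^v+v^v^Y   [Y -> v]
v^v+v^v^Y => v^v+v^v^v   [Y -> v]

S => S+H => H+H => H^Y+H => Y^Y+H => v^Y+H => v^v+H => v^v+H^Y => v^v+H^Y^Y => v^v+Y^Y^Y => v^v+v^Y^Y => v^v+v^v^Y => v^v+v^v^v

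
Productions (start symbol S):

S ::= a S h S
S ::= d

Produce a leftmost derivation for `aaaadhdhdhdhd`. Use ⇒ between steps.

S ⇒ aShS ⇒ aaShShS ⇒ aaaShShShS ⇒ aaaaShShShShS ⇒ aaaadhShShShS ⇒ aaaadhdhShShS ⇒ aaaadhdhdhShS ⇒ aaaadhdhdhdhS ⇒ aaaadhdhdhdhd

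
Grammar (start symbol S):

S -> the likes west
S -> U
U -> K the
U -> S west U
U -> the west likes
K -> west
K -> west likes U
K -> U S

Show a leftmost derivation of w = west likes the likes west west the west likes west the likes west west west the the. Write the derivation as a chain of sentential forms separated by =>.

S => U => K the => west likes U the => west likes S west U the => west likes U west U the => west likes S west U west U the => west likes the likes west west U west U the => west likes the likes west west the west likes west U the => west likes the likes west west the west likes west S west U the => west likes the likes west west the west likes west the likes west west U the => west likes the likes west west the west likes west the likes west west K the the => west likes the likes west west the west likes west the likes west west west the the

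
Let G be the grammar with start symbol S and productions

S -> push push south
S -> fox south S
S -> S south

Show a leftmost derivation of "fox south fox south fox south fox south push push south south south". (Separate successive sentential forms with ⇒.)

S ⇒ S south ⇒ S south south ⇒ fox south S south south ⇒ fox south fox south S south south ⇒ fox south fox south fox south S south south ⇒ fox south fox south fox south fox south S south south ⇒ fox south fox south fox south fox south push push south south south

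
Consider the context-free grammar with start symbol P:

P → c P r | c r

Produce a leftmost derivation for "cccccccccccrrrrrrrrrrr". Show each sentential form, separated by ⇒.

P ⇒ cPr   [P → c P r]
cPr ⇒ ccPrr   [P → c P r]
ccPrr ⇒ cccPrrr   [P → c P r]
cccPrrr ⇒ ccccPrrrr   [P → c P r]
ccccPrrrr ⇒ cccccPrrrrr   [P → c P r]
cccccPrrrrr ⇒ ccccccPrrrrrr   [P → c P r]
ccccccPrrrrrr ⇒ cccccccPrrrrrrr   [P → c P r]
cccccccPrrrrrrr ⇒ ccccccccPrrrrrrrr   [P → c P r]
ccccccccPrrrrrrrr ⇒ cccccccccPrrrrrrrrr   [P → c P r]
cccccccccPrrrrrrrrr ⇒ ccccccccccPrrrrrrrrrr   [P → c P r]
ccccccccccPrrrrrrrrrr ⇒ cccccccccccrrrrrrrrrrr   [P → c r]

P ⇒ cPr ⇒ ccPrr ⇒ cccPrrr ⇒ ccccPrrrr ⇒ cccccPrrrrr ⇒ ccccccPrrrrrr ⇒ cccccccPrrrrrrr ⇒ ccccccccPrrrrrrrr ⇒ cccccccccPrrrrrrrrr ⇒ ccccccccccPrrrrrrrrrr ⇒ cccccccccccrrrrrrrrrrr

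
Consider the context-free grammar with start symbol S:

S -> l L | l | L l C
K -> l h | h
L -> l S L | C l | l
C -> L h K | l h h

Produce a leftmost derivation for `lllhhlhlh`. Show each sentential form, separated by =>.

S => LlC => llC => llLhK => llClhK => lllhhlhK => lllhhlhlh

S => LlC   [S -> L l C]
LlC => llC   [L -> l]
llC => llLhK   [C -> L h K]
llLhK => llClhK   [L -> C l]
llClhK => lllhhlhK   [C -> l h h]
lllhhlhK => lllhhlhlh   [K -> l h]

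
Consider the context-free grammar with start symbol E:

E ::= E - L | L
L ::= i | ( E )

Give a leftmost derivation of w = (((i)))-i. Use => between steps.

E => E-L => L-L => (E)-L => (L)-L => ((E))-L => ((L))-L => (((E)))-L => (((L)))-L => (((i)))-L => (((i)))-i

E => E-L   [E ::= E - L]
E-L => L-L   [E ::= L]
L-L => (E)-L   [L ::= ( E )]
(E)-L => (L)-L   [E ::= L]
(L)-L => ((E))-L   [L ::= ( E )]
((E))-L => ((L))-L   [E ::= L]
((L))-L => (((E)))-L   [L ::= ( E )]
(((E)))-L => (((L)))-L   [E ::= L]
(((L)))-L => (((i)))-L   [L ::= i]
(((i)))-L => (((i)))-i   [L ::= i]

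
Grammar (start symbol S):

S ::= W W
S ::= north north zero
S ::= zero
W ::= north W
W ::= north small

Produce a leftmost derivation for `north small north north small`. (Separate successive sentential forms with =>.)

S => W W   [S ::= W W]
W W => north small W   [W ::= north small]
north small W => north small north W   [W ::= north W]
north small north W => north small north north small   [W ::= north small]

S => W W => north small W => north small north W => north small north north small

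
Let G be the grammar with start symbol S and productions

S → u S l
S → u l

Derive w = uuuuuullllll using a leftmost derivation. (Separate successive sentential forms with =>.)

S=>uSl=>uuSll=>uuuSlll=>uuuuSllll=>uuuuuSlllll=>uuuuuullllll

S => uSl   [S → u S l]
uSl => uuSll   [S → u S l]
uuSll => uuuSlll   [S → u S l]
uuuSlll => uuuuSllll   [S → u S l]
uuuuSllll => uuuuuSlllll   [S → u S l]
uuuuuSlllll => uuuuuullllll   [S → u l]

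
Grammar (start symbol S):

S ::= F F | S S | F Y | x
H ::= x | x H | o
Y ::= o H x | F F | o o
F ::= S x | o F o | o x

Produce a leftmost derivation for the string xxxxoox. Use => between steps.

S => SS => SSS => xSS => xxS => xxFY => xxSxY => xxxxY => xxxxoHx => xxxxoox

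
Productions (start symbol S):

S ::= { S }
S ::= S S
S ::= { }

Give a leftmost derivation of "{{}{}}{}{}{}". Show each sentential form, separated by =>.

S=>SS=>SSS=>SSSS=>{S}SSS=>{SS}SSS=>{{}S}SSS=>{{}{}}SSS=>{{}{}}{}SS=>{{}{}}{}{}S=>{{}{}}{}{}{}

S => SS   [S ::= S S]
SS => SSS   [S ::= S S]
SSS => SSSS   [S ::= S S]
SSSS => {S}SSS   [S ::= { S }]
{S}SSS => {SS}SSS   [S ::= S S]
{SS}SSS => {{}S}SSS   [S ::= { }]
{{}S}SSS => {{}{}}SSS   [S ::= { }]
{{}{}}SSS => {{}{}}{}SS   [S ::= { }]
{{}{}}{}SS => {{}{}}{}{}S   [S ::= { }]
{{}{}}{}{}S => {{}{}}{}{}{}   [S ::= { }]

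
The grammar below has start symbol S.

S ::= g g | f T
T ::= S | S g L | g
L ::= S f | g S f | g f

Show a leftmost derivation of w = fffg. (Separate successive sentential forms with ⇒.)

S⇒fT⇒fS⇒ffT⇒ffS⇒fffT⇒fffg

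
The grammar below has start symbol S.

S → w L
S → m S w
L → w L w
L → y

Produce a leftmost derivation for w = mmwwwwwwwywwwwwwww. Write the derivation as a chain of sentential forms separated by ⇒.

S ⇒ mSw ⇒ mmSww ⇒ mmwLww ⇒ mmwwLwww ⇒ mmwwwLwwww ⇒ mmwwwwLwwwww ⇒ mmwwwwwLwwwwww ⇒ mmwwwwwwLwwwwwww ⇒ mmwwwwwwwLwwwwwwww ⇒ mmwwwwwwwywwwwwwww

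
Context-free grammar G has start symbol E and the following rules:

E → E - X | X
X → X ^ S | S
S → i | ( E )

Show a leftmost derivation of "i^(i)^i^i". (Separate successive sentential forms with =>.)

E => X => X^S => X^S^S => X^S^S^S => S^S^S^S => i^S^S^S => i^(E)^S^S => i^(X)^S^S => i^(S)^S^S => i^(i)^S^S => i^(i)^i^S => i^(i)^i^i

E => X   [E → X]
X => X^S   [X → X ^ S]
X^S => X^S^S   [X → X ^ S]
X^S^S => X^S^S^S   [X → X ^ S]
X^S^S^S => S^S^S^S   [X → S]
S^S^S^S => i^S^S^S   [S → i]
i^S^S^S => i^(E)^S^S   [S → ( E )]
i^(E)^S^S => i^(X)^S^S   [E → X]
i^(X)^S^S => i^(S)^S^S   [X → S]
i^(S)^S^S => i^(i)^S^S   [S → i]
i^(i)^S^S => i^(i)^i^S   [S → i]
i^(i)^i^S => i^(i)^i^i   [S → i]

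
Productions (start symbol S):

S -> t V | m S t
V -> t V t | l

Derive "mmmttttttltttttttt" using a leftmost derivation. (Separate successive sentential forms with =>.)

S=>mSt=>mmStt=>mmmSttt=>mmmtVttt=>mmmttVtttt=>mmmtttVttttt=>mmmttttVtttttt=>mmmtttttVttttttt=>mmmttttttVtttttttt=>mmmttttttltttttttt

S => mSt   [S -> m S t]
mSt => mmStt   [S -> m S t]
mmStt => mmmSttt   [S -> m S t]
mmmSttt => mmmtVttt   [S -> t V]
mmmtVttt => mmmttVtttt   [V -> t V t]
mmmttVtttt => mmmtttVttttt   [V -> t V t]
mmmtttVttttt => mmmttttVtttttt   [V -> t V t]
mmmttttVtttttt => mmmtttttVttttttt   [V -> t V t]
mmmtttttVttttttt => mmmttttttVtttttttt   [V -> t V t]
mmmttttttVtttttttt => mmmttttttltttttttt   [V -> l]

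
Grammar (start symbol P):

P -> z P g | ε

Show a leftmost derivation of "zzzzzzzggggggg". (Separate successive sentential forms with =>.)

P => zPg   [P -> z P g]
zPg => zzPgg   [P -> z P g]
zzPgg => zzzPggg   [P -> z P g]
zzzPggg => zzzzPgggg   [P -> z P g]
zzzzPgggg => zzzzzPggggg   [P -> z P g]
zzzzzPggggg => zzzzzzPgggggg   [P -> z P g]
zzzzzzPgggggg => zzzzzzzPggggggg   [P -> z P g]
zzzzzzzPggggggg => zzzzzzzggggggg   [P -> ε]

P => zPg => zzPgg => zzzPggg => zzzzPgggg => zzzzzPggggg => zzzzzzPgggggg => zzzzzzzPggggggg => zzzzzzzggggggg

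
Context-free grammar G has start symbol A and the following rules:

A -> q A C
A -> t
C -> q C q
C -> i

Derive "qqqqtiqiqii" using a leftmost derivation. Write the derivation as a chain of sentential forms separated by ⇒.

A ⇒ qAC   [A -> q A C]
qAC ⇒ qqACC   [A -> q A C]
qqACC ⇒ qqqACCC   [A -> q A C]
qqqACCC ⇒ qqqqACCCC   [A -> q A C]
qqqqACCCC ⇒ qqqqtCCCC   [A -> t]
qqqqtCCCC ⇒ qqqqtiCCC   [C -> i]
qqqqtiCCC ⇒ qqqqtiqCqCC   [C -> q C q]
qqqqtiqCqCC ⇒ qqqqtiqiqCC   [C -> i]
qqqqtiqiqCC ⇒ qqqqtiqiqiC   [C -> i]
qqqqtiqiqiC ⇒ qqqqtiqiqii   [C -> i]

A⇒qAC⇒qqACC⇒qqqACCC⇒qqqqACCCC⇒qqqqtCCCC⇒qqqqtiCCC⇒qqqqtiqCqCC⇒qqqqtiqiqCC⇒qqqqtiqiqiC⇒qqqqtiqiqii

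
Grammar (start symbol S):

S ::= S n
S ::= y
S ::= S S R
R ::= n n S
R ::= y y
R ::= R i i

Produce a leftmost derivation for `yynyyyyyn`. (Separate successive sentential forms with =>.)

S => Sn   [S ::= S n]
Sn => SSRn   [S ::= S S R]
SSRn => SSRSRn   [S ::= S S R]
SSRSRn => ySRSRn   [S ::= y]
ySRSRn => ySnRSRn   [S ::= S n]
ySnRSRn => yynRSRn   [S ::= y]
yynRSRn => yynyySRn   [R ::= y y]
yynyySRn => yynyyyRn   [S ::= y]
yynyyyRn => yynyyyyyn   [R ::= y y]

S=>Sn=>SSRn=>SSRSRn=>ySRSRn=>ySnRSRn=>yynRSRn=>yynyySRn=>yynyyyRn=>yynyyyyyn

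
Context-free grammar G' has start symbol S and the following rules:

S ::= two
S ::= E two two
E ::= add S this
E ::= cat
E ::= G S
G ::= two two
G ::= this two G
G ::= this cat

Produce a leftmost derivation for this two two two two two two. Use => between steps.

S => E two two => G S two two => this two G S two two => this two two two S two two => this two two two two two two

S => E two two   [S ::= E two two]
E two two => G S two two   [E ::= G S]
G S two two => this two G S two two   [G ::= this two G]
this two G S two two => this two two two S two two   [G ::= two two]
this two two two S two two => this two two two two two two   [S ::= two]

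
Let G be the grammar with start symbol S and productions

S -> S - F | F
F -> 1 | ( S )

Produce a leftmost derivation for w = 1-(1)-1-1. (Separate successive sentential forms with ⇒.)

S ⇒ S-F ⇒ S-F-F ⇒ S-F-F-F ⇒ F-F-F-F ⇒ 1-F-F-F ⇒ 1-(S)-F-F ⇒ 1-(F)-F-F ⇒ 1-(1)-F-F ⇒ 1-(1)-1-F ⇒ 1-(1)-1-1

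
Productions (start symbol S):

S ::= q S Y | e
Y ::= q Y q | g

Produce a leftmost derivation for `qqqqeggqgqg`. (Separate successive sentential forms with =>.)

S => qSY   [S ::= q S Y]
qSY => qqSYY   [S ::= q S Y]
qqSYY => qqqSYYY   [S ::= q S Y]
qqqSYYY => qqqqSYYYY   [S ::= q S Y]
qqqqSYYYY => qqqqeYYYY   [S ::= e]
qqqqeYYYY => qqqqegYYY   [Y ::= g]
qqqqegYYY => qqqqeggYY   [Y ::= g]
qqqqeggYY => qqqqeggqYqY   [Y ::= q Y q]
qqqqeggqYqY => qqqqeggqgqY   [Y ::= g]
qqqqeggqgqY => qqqqeggqgqg   [Y ::= g]

S => qSY => qqSYY => qqqSYYY => qqqqSYYYY => qqqqeYYYY => qqqqegYYY => qqqqeggYY => qqqqeggqYqY => qqqqeggqgqY => qqqqeggqgqg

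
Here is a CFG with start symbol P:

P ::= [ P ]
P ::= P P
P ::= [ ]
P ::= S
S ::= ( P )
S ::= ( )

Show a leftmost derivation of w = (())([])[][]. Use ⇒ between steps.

P ⇒ PP ⇒ PPP ⇒ PPPP ⇒ SPPP ⇒ (P)PPP ⇒ (S)PPP ⇒ (())PPP ⇒ (())SPP ⇒ (())(P)PP ⇒ (())([])PP ⇒ (())([])[]P ⇒ (())([])[][]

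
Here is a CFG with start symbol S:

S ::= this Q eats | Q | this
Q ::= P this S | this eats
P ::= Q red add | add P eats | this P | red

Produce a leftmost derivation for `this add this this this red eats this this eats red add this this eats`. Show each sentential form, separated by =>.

S => this Q eats => this P this S eats => this Q red add this S eats => this P this S red add this S eats => this add P eats this S red add this S eats => this add this P eats this S red add this S eats => this add this this P eats this S red add this S eats => this add this this this P eats this S red add this S eats => this add this this this red eats this S red add this S eats => this add this this this red eats this Q red add this S eats => this add this this this red eats this this eats red add this S eats => this add this this this red eats this this eats red add this this eats

S => this Q eats   [S ::= this Q eats]
this Q eats => this P this S eats   [Q ::= P this S]
this P this S eats => this Q red add this S eats   [P ::= Q red add]
this Q red add this S eats => this P this S red add this S eats   [Q ::= P this S]
this P this S red add this S eats => this add P eats this S red add this S eats   [P ::= add P eats]
this add P eats this S red add this S eats => this add this P eats this S red add this S eats   [P ::= this P]
this add this P eats this S red add this S eats => this add this this P eats this S red add this S eats   [P ::= this P]
this add this this P eats this S red add this S eats => this add this this this P eats this S red add this S eats   [P ::= this P]
this add this this this P eats this S red add this S eats => this add this this this red eats this S red add this S eats   [P ::= red]
this add this this this red eats this S red add this S eats => this add this this this red eats this Q red add this S eats   [S ::= Q]
this add this this this red eats this Q red add this S eats => this add this this this red eats this this eats red add this S eats   [Q ::= this eats]
this add this this this red eats this this eats red add this S eats => this add this this this red eats this this eats red add this this eats   [S ::= this]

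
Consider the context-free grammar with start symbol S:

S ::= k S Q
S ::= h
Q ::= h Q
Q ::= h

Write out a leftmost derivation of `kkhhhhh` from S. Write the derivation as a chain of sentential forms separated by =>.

S => kSQ => kkSQQ => kkhQQ => kkhhQ => kkhhhQ => kkhhhhQ => kkhhhhh

S => kSQ   [S ::= k S Q]
kSQ => kkSQQ   [S ::= k S Q]
kkSQQ => kkhQQ   [S ::= h]
kkhQQ => kkhhQ   [Q ::= h]
kkhhQ => kkhhhQ   [Q ::= h Q]
kkhhhQ => kkhhhhQ   [Q ::= h Q]
kkhhhhQ => kkhhhhh   [Q ::= h]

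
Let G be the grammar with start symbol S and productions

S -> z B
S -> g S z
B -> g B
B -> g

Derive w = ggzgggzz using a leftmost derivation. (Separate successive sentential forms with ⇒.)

S⇒gSz⇒ggSzz⇒ggzBzz⇒ggzgBzz⇒ggzggBzz⇒ggzgggzz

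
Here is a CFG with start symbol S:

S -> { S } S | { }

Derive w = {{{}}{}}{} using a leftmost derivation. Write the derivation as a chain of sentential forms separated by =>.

S => {S}S => {{S}S}S => {{{}}S}S => {{{}}{}}S => {{{}}{}}{}

S => {S}S   [S -> { S } S]
{S}S => {{S}S}S   [S -> { S } S]
{{S}S}S => {{{}}S}S   [S -> { }]
{{{}}S}S => {{{}}{}}S   [S -> { }]
{{{}}{}}S => {{{}}{}}{}   [S -> { }]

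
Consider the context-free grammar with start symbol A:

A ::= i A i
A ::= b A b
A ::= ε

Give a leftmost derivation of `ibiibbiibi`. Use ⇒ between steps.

A ⇒ iAi   [A ::= i A i]
iAi ⇒ ibAbi   [A ::= b A b]
ibAbi ⇒ ibiAibi   [A ::= i A i]
ibiAibi ⇒ ibiiAiibi   [A ::= i A i]
ibiiAiibi ⇒ ibiibAbiibi   [A ::= b A b]
ibiibAbiibi ⇒ ibiibbiibi   [A ::= ε]

A ⇒ iAi ⇒ ibAbi ⇒ ibiAibi ⇒ ibiiAiibi ⇒ ibiibAbiibi ⇒ ibiibbiibi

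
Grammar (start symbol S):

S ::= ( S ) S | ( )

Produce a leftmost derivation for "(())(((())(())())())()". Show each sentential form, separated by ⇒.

S⇒(S)S⇒(())S⇒(())(S)S⇒(())((S)S)S⇒(())(((S)S)S)S⇒(())(((())S)S)S⇒(())(((())(S)S)S)S⇒(())(((())(())S)S)S⇒(())(((())(())())S)S⇒(())(((())(())())())S⇒(())(((())(())())())()

S ⇒ (S)S   [S ::= ( S ) S]
(S)S ⇒ (())S   [S ::= ( )]
(())S ⇒ (())(S)S   [S ::= ( S ) S]
(())(S)S ⇒ (())((S)S)S   [S ::= ( S ) S]
(())((S)S)S ⇒ (())(((S)S)S)S   [S ::= ( S ) S]
(())(((S)S)S)S ⇒ (())(((())S)S)S   [S ::= ( )]
(())(((())S)S)S ⇒ (())(((())(S)S)S)S   [S ::= ( S ) S]
(())(((())(S)S)S)S ⇒ (())(((())(())S)S)S   [S ::= ( )]
(())(((())(())S)S)S ⇒ (())(((())(())())S)S   [S ::= ( )]
(())(((())(())())S)S ⇒ (())(((())(())())())S   [S ::= ( )]
(())(((())(())())())S ⇒ (())(((())(())())())()   [S ::= ( )]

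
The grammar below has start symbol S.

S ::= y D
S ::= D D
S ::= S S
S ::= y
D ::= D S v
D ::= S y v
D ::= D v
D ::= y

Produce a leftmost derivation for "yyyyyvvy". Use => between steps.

S=>DD=>DSvD=>ySvD=>yyDvD=>yyDSvvD=>yyySvvD=>yyySSvvD=>yyyySvvD=>yyyyyvvD=>yyyyyvvy

S => DD   [S ::= D D]
DD => DSvD   [D ::= D S v]
DSvD => ySvD   [D ::= y]
ySvD => yyDvD   [S ::= y D]
yyDvD => yyDSvvD   [D ::= D S v]
yyDSvvD => yyySvvD   [D ::= y]
yyySvvD => yyySSvvD   [S ::= S S]
yyySSvvD => yyyySvvD   [S ::= y]
yyyySvvD => yyyyyvvD   [S ::= y]
yyyyyvvD => yyyyyvvy   [D ::= y]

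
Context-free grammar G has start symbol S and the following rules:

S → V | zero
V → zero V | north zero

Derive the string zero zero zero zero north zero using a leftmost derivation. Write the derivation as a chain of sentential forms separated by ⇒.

S ⇒ V ⇒ zero V ⇒ zero zero V ⇒ zero zero zero V ⇒ zero zero zero zero V ⇒ zero zero zero zero north zero

S ⇒ V   [S → V]
V ⇒ zero V   [V → zero V]
zero V ⇒ zero zero V   [V → zero V]
zero zero V ⇒ zero zero zero V   [V → zero V]
zero zero zero V ⇒ zero zero zero zero V   [V → zero V]
zero zero zero zero V ⇒ zero zero zero zero north zero   [V → north zero]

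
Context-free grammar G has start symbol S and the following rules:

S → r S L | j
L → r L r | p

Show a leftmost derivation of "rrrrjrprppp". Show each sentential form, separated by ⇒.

S⇒rSL⇒rrSLL⇒rrrSLLL⇒rrrrSLLLL⇒rrrrjLLLL⇒rrrrjrLrLLL⇒rrrrjrprLLL⇒rrrrjrprpLL⇒rrrrjrprppL⇒rrrrjrprppp

S ⇒ rSL   [S → r S L]
rSL ⇒ rrSLL   [S → r S L]
rrSLL ⇒ rrrSLLL   [S → r S L]
rrrSLLL ⇒ rrrrSLLLL   [S → r S L]
rrrrSLLLL ⇒ rrrrjLLLL   [S → j]
rrrrjLLLL ⇒ rrrrjrLrLLL   [L → r L r]
rrrrjrLrLLL ⇒ rrrrjrprLLL   [L → p]
rrrrjrprLLL ⇒ rrrrjrprpLL   [L → p]
rrrrjrprpLL ⇒ rrrrjrprppL   [L → p]
rrrrjrprppL ⇒ rrrrjrprppp   [L → p]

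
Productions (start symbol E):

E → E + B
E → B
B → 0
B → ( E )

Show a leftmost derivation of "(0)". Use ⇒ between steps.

E ⇒ B ⇒ (E) ⇒ (B) ⇒ (0)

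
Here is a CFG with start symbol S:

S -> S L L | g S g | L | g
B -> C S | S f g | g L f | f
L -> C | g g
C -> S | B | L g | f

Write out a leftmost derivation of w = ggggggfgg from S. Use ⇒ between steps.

S ⇒ SLL   [S -> S L L]
SLL ⇒ SLLLL   [S -> S L L]
SLLLL ⇒ gLLLL   [S -> g]
gLLLL ⇒ gggLLL   [L -> g g]
gggLLL ⇒ gggCLL   [L -> C]
gggCLL ⇒ gggLgLL   [C -> L g]
gggLgLL ⇒ ggggggLL   [L -> g g]
ggggggLL ⇒ ggggggCL   [L -> C]
ggggggCL ⇒ ggggggfL   [C -> f]
ggggggfL ⇒ ggggggfgg   [L -> g g]

S ⇒ SLL ⇒ SLLLL ⇒ gLLLL ⇒ gggLLL ⇒ gggCLL ⇒ gggLgLL ⇒ ggggggLL ⇒ ggggggCL ⇒ ggggggfL ⇒ ggggggfgg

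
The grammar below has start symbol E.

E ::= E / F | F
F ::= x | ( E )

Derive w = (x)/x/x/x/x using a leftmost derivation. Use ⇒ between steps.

E ⇒ E/F ⇒ E/F/F ⇒ E/F/F/F ⇒ E/F/F/F/F ⇒ F/F/F/F/F ⇒ (E)/F/F/F/F ⇒ (F)/F/F/F/F ⇒ (x)/F/F/F/F ⇒ (x)/x/F/F/F ⇒ (x)/x/x/F/F ⇒ (x)/x/x/x/F ⇒ (x)/x/x/x/x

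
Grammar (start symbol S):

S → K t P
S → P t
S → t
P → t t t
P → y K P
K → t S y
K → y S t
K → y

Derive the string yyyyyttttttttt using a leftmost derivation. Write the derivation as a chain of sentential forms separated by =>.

S => KtP   [S → K t P]
KtP => ySttP   [K → y S t]
ySttP => yPtttP   [S → P t]
yPtttP => yyKPtttP   [P → y K P]
yyKPtttP => yyyPtttP   [K → y]
yyyPtttP => yyyyKPtttP   [P → y K P]
yyyyKPtttP => yyyyyPtttP   [K → y]
yyyyyPtttP => yyyyyttttttP   [P → t t t]
yyyyyttttttP => yyyyyttttttttt   [P → t t t]

S => KtP => ySttP => yPtttP => yyKPtttP => yyyPtttP => yyyyKPtttP => yyyyyPtttP => yyyyyttttttP => yyyyyttttttttt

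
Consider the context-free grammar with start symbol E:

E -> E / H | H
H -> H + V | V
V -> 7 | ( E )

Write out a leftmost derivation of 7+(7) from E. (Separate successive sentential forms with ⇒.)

E ⇒ H   [E -> H]
H ⇒ H+V   [H -> H + V]
H+V ⇒ V+V   [H -> V]
V+V ⇒ 7+V   [V -> 7]
7+V ⇒ 7+(E)   [V -> ( E )]
7+(E) ⇒ 7+(H)   [E -> H]
7+(H) ⇒ 7+(V)   [H -> V]
7+(V) ⇒ 7+(7)   [V -> 7]

E⇒H⇒H+V⇒V+V⇒7+V⇒7+(E)⇒7+(H)⇒7+(V)⇒7+(7)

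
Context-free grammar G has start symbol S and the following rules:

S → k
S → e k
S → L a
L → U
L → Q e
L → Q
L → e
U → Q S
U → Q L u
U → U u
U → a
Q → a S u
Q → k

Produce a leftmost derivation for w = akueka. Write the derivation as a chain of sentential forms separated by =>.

S=>La=>Ua=>QSa=>aSuSa=>akuSa=>akueka

S => La   [S → L a]
La => Ua   [L → U]
Ua => QSa   [U → Q S]
QSa => aSuSa   [Q → a S u]
aSuSa => akuSa   [S → k]
akuSa => akueka   [S → e k]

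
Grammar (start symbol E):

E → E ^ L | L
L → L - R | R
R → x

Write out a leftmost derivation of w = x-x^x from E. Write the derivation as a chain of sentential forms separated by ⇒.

E ⇒ E^L ⇒ L^L ⇒ L-R^L ⇒ R-R^L ⇒ x-R^L ⇒ x-x^L ⇒ x-x^R ⇒ x-x^x

E ⇒ E^L   [E → E ^ L]
E^L ⇒ L^L   [E → L]
L^L ⇒ L-R^L   [L → L - R]
L-R^L ⇒ R-R^L   [L → R]
R-R^L ⇒ x-R^L   [R → x]
x-R^L ⇒ x-x^L   [R → x]
x-x^L ⇒ x-x^R   [L → R]
x-x^R ⇒ x-x^x   [R → x]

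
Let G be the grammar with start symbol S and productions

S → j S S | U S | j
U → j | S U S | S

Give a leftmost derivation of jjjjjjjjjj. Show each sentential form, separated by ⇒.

S ⇒ jSS   [S → j S S]
jSS ⇒ jjSSS   [S → j S S]
jjSSS ⇒ jjjSS   [S → j]
jjjSS ⇒ jjjUSS   [S → U S]
jjjUSS ⇒ jjjSSS   [U → S]
jjjSSS ⇒ jjjjSSSS   [S → j S S]
jjjjSSSS ⇒ jjjjjSSSSS   [S → j S S]
jjjjjSSSSS ⇒ jjjjjjSSSS   [S → j]
jjjjjjSSSS ⇒ jjjjjjjSSS   [S → j]
jjjjjjjSSS ⇒ jjjjjjjjSS   [S → j]
jjjjjjjjSS ⇒ jjjjjjjjjS   [S → j]
jjjjjjjjjS ⇒ jjjjjjjjjj   [S → j]

S ⇒ jSS ⇒ jjSSS ⇒ jjjSS ⇒ jjjUSS ⇒ jjjSSS ⇒ jjjjSSSS ⇒ jjjjjSSSSS ⇒ jjjjjjSSSS ⇒ jjjjjjjSSS ⇒ jjjjjjjjSS ⇒ jjjjjjjjjS ⇒ jjjjjjjjjj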